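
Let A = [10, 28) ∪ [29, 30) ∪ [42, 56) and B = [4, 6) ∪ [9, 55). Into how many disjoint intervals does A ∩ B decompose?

3

A ∩ B = [10, 28), [29, 30), [42, 55).
That is 3 disjoint pieces.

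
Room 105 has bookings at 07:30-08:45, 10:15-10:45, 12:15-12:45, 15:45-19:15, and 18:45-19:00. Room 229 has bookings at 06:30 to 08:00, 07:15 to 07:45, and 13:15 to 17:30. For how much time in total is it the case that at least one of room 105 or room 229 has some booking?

9 h 15 min

First set merges to 07:30–08:45, 10:15–10:45, 12:15–12:45, 15:45–19:15.
Second set merges to 06:30–08:00, 13:15–17:30.
A ∪ B = 06:30–08:45, 10:15–10:45, 12:15–12:45, 13:15–19:15.
Total: 2 h 15 min + 30 min + 30 min + 6 h = 9 h 15 min.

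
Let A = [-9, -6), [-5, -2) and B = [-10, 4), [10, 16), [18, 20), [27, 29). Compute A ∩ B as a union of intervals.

[-9, -6) ∪ [-5, -2)

[-9, -6) meets the second set on [-9, -6).
[-5, -2) meets the second set on [-5, -2).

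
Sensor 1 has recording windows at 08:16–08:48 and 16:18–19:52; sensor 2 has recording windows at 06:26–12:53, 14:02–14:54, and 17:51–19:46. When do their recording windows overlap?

08:16–08:48 meets the second set on 08:16–08:48.
16:18–19:52 meets the second set on 17:51–19:46.

08:16–08:48, 17:51–19:46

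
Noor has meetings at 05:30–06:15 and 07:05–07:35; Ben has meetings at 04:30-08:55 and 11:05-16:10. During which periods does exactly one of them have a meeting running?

04:30-05:30, 06:15-07:05, 07:35-08:55, 11:05-16:10

A \ B = none.
B \ A = 04:30-05:30, 06:15-07:05, 07:35-08:55, 11:05-16:10.
Union of the two gives the symmetric difference.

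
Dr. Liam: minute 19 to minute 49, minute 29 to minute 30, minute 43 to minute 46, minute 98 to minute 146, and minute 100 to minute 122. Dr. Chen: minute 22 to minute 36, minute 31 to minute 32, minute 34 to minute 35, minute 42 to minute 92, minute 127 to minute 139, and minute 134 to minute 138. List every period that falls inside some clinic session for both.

Merge the first list: minute 19 to minute 49, minute 98 to minute 146.
Merge the second list: minute 22 to minute 36, minute 42 to minute 92, minute 127 to minute 139.
minute 19 to minute 49 overlaps B on minute 22 to minute 36, minute 42 to minute 49.
minute 98 to minute 146 overlaps B on minute 127 to minute 139.

minute 22 to minute 36, minute 42 to minute 49, minute 127 to minute 139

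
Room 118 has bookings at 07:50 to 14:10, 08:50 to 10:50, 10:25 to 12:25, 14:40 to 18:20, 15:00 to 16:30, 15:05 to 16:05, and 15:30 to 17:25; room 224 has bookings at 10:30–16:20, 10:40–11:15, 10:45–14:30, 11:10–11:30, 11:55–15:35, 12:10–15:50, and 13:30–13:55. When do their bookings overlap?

Merge the first list: 07:50–14:10, 14:40–18:20.
Merge the second list: 10:30–16:20.
07:50–14:10 overlaps B on 10:30–14:10.
14:40–18:20 overlaps B on 14:40–16:20.

10:30–14:10, 14:40–16:20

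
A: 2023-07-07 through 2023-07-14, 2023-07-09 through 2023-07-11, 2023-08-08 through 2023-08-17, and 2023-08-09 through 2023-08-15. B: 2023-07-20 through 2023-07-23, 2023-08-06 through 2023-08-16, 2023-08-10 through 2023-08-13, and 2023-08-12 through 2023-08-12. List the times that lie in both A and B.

First set merges to 2023-07-07 through 2023-07-14, 2023-08-08 through 2023-08-17.
Second set merges to 2023-07-20 through 2023-07-23, 2023-08-06 through 2023-08-16.
2023-07-07 through 2023-07-14 falls entirely outside B.
2023-08-08 through 2023-08-17 overlaps B on 2023-08-08 through 2023-08-16.

2023-08-08 through 2023-08-16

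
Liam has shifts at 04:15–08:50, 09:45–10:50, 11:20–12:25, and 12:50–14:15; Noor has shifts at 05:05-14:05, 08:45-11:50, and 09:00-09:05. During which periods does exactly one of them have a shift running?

04:15–05:05, 08:50–09:45, 10:50–11:20, 12:25–12:50, 14:05–14:15

B, merged: 05:05–14:05.
Only in the first: 04:15–05:05, 14:05–14:15.
Only in the second: 08:50–09:45, 10:50–11:20, 12:25–12:50.
Together these are the periods covered by exactly one.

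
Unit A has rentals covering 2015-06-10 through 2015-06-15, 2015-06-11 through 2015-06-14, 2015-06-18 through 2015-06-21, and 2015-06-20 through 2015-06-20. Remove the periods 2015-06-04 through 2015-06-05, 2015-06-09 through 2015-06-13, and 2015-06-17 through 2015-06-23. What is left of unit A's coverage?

First set merges to 2015-06-10 through 2015-06-15, 2015-06-18 through 2015-06-21.
2015-06-10 through 2015-06-15 \ B = 2015-06-14 through 2015-06-15.
2015-06-18 through 2015-06-21: entirely removed.

2015-06-14 through 2015-06-15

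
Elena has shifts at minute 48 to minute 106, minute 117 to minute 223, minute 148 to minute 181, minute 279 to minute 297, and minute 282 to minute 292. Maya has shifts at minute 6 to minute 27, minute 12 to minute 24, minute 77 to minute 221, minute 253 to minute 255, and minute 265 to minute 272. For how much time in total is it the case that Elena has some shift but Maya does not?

49 minutes

First set merges to minute 48 to minute 106, minute 117 to minute 223, minute 279 to minute 297.
Second set merges to minute 6 to minute 27, minute 77 to minute 221, minute 253 to minute 255, minute 265 to minute 272.
A \ B = minute 48 to minute 77, minute 221 to minute 223, minute 279 to minute 297.
Total: 29 minutes + 2 minutes + 18 minutes = 49 minutes.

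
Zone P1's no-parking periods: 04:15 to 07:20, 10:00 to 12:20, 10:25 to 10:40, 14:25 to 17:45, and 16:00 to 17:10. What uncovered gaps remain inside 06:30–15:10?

07:20–10:00, 12:20–14:25

After merging, the occupied span is 04:15–07:20, 10:00–12:20, 14:25–17:45.
Uncovered inside 06:30–15:10: 07:20–10:00, 12:20–14:25.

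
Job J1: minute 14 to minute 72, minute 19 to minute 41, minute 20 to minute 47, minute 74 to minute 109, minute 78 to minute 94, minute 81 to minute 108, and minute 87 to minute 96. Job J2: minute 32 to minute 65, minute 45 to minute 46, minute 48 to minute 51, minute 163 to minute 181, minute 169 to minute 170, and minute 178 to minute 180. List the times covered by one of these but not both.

minute 14 to minute 32, minute 65 to minute 72, minute 74 to minute 109, minute 163 to minute 181

Merge the first list: minute 14 to minute 72, minute 74 to minute 109.
Merge the second list: minute 32 to minute 65, minute 163 to minute 181.
A but not B: minute 14 to minute 32, minute 65 to minute 72, minute 74 to minute 109.
B but not A: minute 163 to minute 181.
Combining gives A △ B.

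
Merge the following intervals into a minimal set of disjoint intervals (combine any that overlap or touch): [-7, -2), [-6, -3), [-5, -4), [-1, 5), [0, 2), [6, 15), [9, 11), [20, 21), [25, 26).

[-7, -2) ∪ [-1, 5) ∪ [6, 15) ∪ [20, 21) ∪ [25, 26)

[-6, -3) overlaps/touches [-7, -2) → extend to [-7, -2).
[-5, -4) overlaps/touches [-7, -2) → extend to [-7, -2).
[-1, 5) is disjoint → start new block.
[0, 2) overlaps/touches [-1, 5) → extend to [-1, 5).
[6, 15) is disjoint → start new block.
[9, 11) overlaps/touches [6, 15) → extend to [6, 15).
[20, 21) is disjoint → start new block.
[25, 26) is disjoint → start new block.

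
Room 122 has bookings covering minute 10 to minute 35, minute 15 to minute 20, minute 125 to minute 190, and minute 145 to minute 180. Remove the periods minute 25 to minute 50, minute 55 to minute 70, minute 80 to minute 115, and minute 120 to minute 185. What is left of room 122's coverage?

minute 10 to minute 25, minute 185 to minute 190

First set merges to minute 10 to minute 35, minute 125 to minute 190.
minute 10 to minute 35 \ B = minute 10 to minute 25.
minute 125 to minute 190 \ B = minute 185 to minute 190.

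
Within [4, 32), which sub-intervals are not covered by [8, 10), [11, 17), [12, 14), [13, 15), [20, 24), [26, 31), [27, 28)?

[4, 8) ∪ [10, 11) ∪ [17, 20) ∪ [24, 26) ∪ [31, 32)

Covered (merged): [8, 10), [11, 17), [20, 24), [26, 31).
Uncovered inside [4, 32): [4, 8), [10, 11), [17, 20), [24, 26), [31, 32).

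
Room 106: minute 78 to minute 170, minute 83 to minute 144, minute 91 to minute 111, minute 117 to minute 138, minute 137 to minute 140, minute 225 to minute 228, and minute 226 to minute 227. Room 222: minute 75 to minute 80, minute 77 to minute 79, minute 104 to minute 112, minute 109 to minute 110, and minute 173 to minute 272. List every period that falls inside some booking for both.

minute 78 to minute 80, minute 104 to minute 112, minute 225 to minute 228

A, merged: minute 78 to minute 170, minute 225 to minute 228.
B, merged: minute 75 to minute 80, minute 104 to minute 112, minute 173 to minute 272.
minute 78 to minute 170 ∩ B → minute 78 to minute 80, minute 104 to minute 112.
minute 225 to minute 228 ∩ B → minute 225 to minute 228.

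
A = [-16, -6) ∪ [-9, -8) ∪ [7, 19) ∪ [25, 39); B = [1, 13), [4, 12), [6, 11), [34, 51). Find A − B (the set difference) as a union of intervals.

[-16, -6) ∪ [13, 19) ∪ [25, 34)

Merge the first list: [-16, -6), [7, 19), [25, 39).
Merge the second list: [1, 13), [34, 51).
[-16, -6) is untouched.
[7, 19) with B removed leaves [13, 19).
[25, 39) with B removed leaves [25, 34).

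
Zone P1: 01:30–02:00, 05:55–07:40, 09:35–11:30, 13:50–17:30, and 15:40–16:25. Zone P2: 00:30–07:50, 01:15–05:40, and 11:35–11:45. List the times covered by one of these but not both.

First set merges to 01:30-02:00, 05:55-07:40, 09:35-11:30, 13:50-17:30.
Second set merges to 00:30-07:50, 11:35-11:45.
A \ B = 09:35-11:30, 13:50-17:30.
B \ A = 00:30-01:30, 02:00-05:55, 07:40-07:50, 11:35-11:45.
Union of the two gives the symmetric difference.

00:30-01:30, 02:00-05:55, 07:40-07:50, 09:35-11:30, 11:35-11:45, 13:50-17:30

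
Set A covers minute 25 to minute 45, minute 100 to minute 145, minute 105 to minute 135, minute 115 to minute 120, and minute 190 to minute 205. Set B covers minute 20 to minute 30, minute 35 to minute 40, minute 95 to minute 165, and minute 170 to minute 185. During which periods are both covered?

A, merged: minute 25 to minute 45, minute 100 to minute 145, minute 190 to minute 205.
minute 25 to minute 45 ∩ B → minute 25 to minute 30, minute 35 to minute 40.
minute 100 to minute 145 ∩ B → minute 100 to minute 145.
minute 190 to minute 205 meets no B interval.

minute 25 to minute 30, minute 35 to minute 40, minute 100 to minute 145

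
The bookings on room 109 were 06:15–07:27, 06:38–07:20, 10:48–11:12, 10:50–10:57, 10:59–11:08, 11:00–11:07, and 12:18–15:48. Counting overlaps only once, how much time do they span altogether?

Merged: 06:15–07:27, 10:48–11:12, 12:18–15:48.
Lengths: 1 h 12 min + 24 min + 3 h 30 min = 5 h 6 min.

5 h 6 min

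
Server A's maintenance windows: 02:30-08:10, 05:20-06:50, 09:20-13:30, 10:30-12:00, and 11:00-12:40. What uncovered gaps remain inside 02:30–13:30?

Covered (merged): 02:30–08:10, 09:20–13:30.
Gaps within 02:30–13:30: 08:10–09:20.

08:10–09:20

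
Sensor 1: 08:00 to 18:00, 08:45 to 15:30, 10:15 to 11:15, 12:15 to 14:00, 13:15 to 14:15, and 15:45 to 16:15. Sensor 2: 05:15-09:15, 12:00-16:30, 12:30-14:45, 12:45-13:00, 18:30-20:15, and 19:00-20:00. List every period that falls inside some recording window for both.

A, merged: 08:00–18:00.
B, merged: 05:15–09:15, 12:00–16:30, 18:30–20:15.
08:00–18:00 overlaps B on 08:00–09:15, 12:00–16:30.

08:00–09:15, 12:00–16:30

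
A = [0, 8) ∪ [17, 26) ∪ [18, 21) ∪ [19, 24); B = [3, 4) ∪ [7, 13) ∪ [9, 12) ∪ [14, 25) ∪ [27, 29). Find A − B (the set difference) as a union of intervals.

First set merges to [0, 8), [17, 26).
Second set merges to [3, 4), [7, 13), [14, 25), [27, 29).
[0, 8) with B removed leaves [0, 3), [4, 7).
[17, 26) with B removed leaves [25, 26).

[0, 3) ∪ [4, 7) ∪ [25, 26)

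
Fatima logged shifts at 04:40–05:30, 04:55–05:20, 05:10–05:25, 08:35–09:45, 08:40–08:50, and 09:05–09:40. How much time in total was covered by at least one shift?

Merged: 04:40–05:30, 08:35–09:45.
Lengths: 50 min + 1 h 10 min = 2 h.

2 h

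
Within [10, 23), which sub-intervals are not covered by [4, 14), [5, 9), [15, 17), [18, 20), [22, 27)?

The merged coverage is [4, 14), [15, 17), [18, 20), [22, 27).
Gaps within [10, 23): [14, 15), [17, 18), [20, 22).

[14, 15) ∪ [17, 18) ∪ [20, 22)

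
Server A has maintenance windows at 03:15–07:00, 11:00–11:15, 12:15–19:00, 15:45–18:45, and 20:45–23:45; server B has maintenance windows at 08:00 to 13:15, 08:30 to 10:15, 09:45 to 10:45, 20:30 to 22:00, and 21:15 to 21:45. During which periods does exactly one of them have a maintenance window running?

Merge the first list: 03:15–07:00, 11:00–11:15, 12:15–19:00, 20:45–23:45.
Merge the second list: 08:00–13:15, 20:30–22:00.
A but not B: 03:15–07:00, 13:15–19:00, 22:00–23:45.
B but not A: 08:00–11:00, 11:15–12:15, 20:30–20:45.
Combining gives A △ B.

03:15–07:00, 08:00–11:00, 11:15–12:15, 13:15–19:00, 20:30–20:45, 22:00–23:45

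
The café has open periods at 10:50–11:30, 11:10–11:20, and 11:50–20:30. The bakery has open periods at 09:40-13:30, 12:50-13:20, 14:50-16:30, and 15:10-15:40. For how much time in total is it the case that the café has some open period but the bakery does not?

First set merges to 10:50-11:30, 11:50-20:30.
Second set merges to 09:40-13:30, 14:50-16:30.
A \ B = 13:30-14:50, 16:30-20:30.
Total: 1 h 20 min + 4 h = 5 h 20 min.

5 h 20 min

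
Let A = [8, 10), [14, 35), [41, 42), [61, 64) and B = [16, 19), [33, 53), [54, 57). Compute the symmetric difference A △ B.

[8, 10) ∪ [14, 16) ∪ [19, 33) ∪ [35, 41) ∪ [42, 53) ∪ [54, 57) ∪ [61, 64)

A \ B = [8, 10), [14, 16), [19, 33), [61, 64).
B \ A = [35, 41), [42, 53), [54, 57).
Union of the two gives the symmetric difference.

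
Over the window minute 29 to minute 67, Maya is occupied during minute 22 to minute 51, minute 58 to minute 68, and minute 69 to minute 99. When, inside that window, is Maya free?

After merging, the occupied span is minute 22 to minute 51, minute 58 to minute 68, minute 69 to minute 99.
Uncovered inside minute 29 to minute 67: minute 51 to minute 58.

minute 51 to minute 58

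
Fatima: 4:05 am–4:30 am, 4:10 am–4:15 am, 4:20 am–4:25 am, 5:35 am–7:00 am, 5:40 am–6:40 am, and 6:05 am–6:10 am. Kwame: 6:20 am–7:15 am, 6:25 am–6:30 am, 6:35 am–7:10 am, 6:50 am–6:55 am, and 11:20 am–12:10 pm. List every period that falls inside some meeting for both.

Merge the first list: 4:05 am–4:30 am, 5:35 am–7:00 am.
Merge the second list: 6:20 am–7:15 am, 11:20 am–12:10 pm.
4:05 am–4:30 am: no overlap with the second set.
5:35 am–7:00 am meets the second set on 6:20 am–7:00 am.

6:20 am–7:00 am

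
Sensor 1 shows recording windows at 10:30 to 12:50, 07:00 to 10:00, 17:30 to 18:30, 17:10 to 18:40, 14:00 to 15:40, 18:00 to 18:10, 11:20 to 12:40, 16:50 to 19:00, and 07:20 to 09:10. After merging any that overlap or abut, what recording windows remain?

07:00-10:00, 10:30-12:50, 14:00-15:40, 16:50-19:00

Sort by start: 07:00-10:00, 07:20-09:10, 10:30-12:50, 11:20-12:40, 14:00-15:40, 16:50-19:00, 17:10-18:40, 17:30-18:30, 18:00-18:10.
07:20-09:10 overlaps/touches 07:00-10:00 → extend to 07:00-10:00.
10:30-12:50 is disjoint → start new block.
11:20-12:40 overlaps/touches 10:30-12:50 → extend to 10:30-12:50.
14:00-15:40 is disjoint → start new block.
16:50-19:00 is disjoint → start new block.
17:10-18:40 overlaps/touches 16:50-19:00 → extend to 16:50-19:00.
17:30-18:30 overlaps/touches 16:50-19:00 → extend to 16:50-19:00.
18:00-18:10 overlaps/touches 16:50-19:00 → extend to 16:50-19:00.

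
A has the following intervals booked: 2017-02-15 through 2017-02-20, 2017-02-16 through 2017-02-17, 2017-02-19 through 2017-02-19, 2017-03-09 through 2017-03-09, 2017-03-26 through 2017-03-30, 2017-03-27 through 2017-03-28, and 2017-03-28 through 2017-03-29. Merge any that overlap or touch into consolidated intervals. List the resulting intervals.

2017-02-16 through 2017-02-17 overlaps/touches 2017-02-15 through 2017-02-20 → extend to 2017-02-15 through 2017-02-20.
2017-02-19 through 2017-02-19 overlaps/touches 2017-02-15 through 2017-02-20 → extend to 2017-02-15 through 2017-02-20.
2017-03-09 through 2017-03-09 is disjoint → start new block.
2017-03-26 through 2017-03-30 is disjoint → start new block.
2017-03-27 through 2017-03-28 overlaps/touches 2017-03-26 through 2017-03-30 → extend to 2017-03-26 through 2017-03-30.
2017-03-28 through 2017-03-29 overlaps/touches 2017-03-26 through 2017-03-30 → extend to 2017-03-26 through 2017-03-30.

2017-02-15 through 2017-02-20, 2017-03-09 through 2017-03-09, 2017-03-26 through 2017-03-30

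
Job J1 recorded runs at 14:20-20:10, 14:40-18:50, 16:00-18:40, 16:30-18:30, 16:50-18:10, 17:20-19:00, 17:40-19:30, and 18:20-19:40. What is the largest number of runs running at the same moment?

Walk the sorted start/end points keeping a running depth.
The depth first hits 7 at 17:40.

7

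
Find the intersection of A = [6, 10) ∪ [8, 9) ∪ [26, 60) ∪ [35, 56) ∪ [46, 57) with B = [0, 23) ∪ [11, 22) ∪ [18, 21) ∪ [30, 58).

[6, 10) ∪ [30, 58)

Merge the first list: [6, 10), [26, 60).
Merge the second list: [0, 23), [30, 58).
[6, 10) overlaps B on [6, 10).
[26, 60) overlaps B on [30, 58).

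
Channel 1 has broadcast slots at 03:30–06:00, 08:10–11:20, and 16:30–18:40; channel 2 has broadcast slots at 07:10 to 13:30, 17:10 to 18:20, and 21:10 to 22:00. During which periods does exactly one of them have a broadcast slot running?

A \ B = 03:30–06:00, 16:30–17:10, 18:20–18:40.
B \ A = 07:10–08:10, 11:20–13:30, 21:10–22:00.
Union of the two gives the symmetric difference.

03:30–06:00, 07:10–08:10, 11:20–13:30, 16:30–17:10, 18:20–18:40, 21:10–22:00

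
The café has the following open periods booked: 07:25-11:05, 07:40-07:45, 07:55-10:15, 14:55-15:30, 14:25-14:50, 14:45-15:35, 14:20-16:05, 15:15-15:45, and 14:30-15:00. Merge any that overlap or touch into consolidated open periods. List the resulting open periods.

07:25–11:05, 14:20–16:05

Sort by start: 07:25–11:05, 07:40–07:45, 07:55–10:15, 14:20–16:05, 14:25–14:50, 14:30–15:00, 14:45–15:35, 14:55–15:30, 15:15–15:45.
07:40–07:45 overlaps/touches 07:25–11:05 → extend to 07:25–11:05.
07:55–10:15 overlaps/touches 07:25–11:05 → extend to 07:25–11:05.
14:20–16:05 is disjoint → start new block.
14:25–14:50 overlaps/touches 14:20–16:05 → extend to 14:20–16:05.
14:30–15:00 overlaps/touches 14:20–16:05 → extend to 14:20–16:05.
14:45–15:35 overlaps/touches 14:20–16:05 → extend to 14:20–16:05.
14:55–15:30 overlaps/touches 14:20–16:05 → extend to 14:20–16:05.
15:15–15:45 overlaps/touches 14:20–16:05 → extend to 14:20–16:05.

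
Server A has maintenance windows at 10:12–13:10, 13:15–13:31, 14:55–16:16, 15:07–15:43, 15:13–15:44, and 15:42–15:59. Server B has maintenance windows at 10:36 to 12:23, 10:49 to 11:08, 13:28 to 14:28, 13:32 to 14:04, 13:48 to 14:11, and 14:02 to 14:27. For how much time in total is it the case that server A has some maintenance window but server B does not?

A, merged: 10:12–13:10, 13:15–13:31, 14:55–16:16.
B, merged: 10:36–12:23, 13:28–14:28.
A \ B = 10:12–10:36, 12:23–13:10, 13:15–13:28, 14:55–16:16.
Total: 24 min + 47 min + 13 min + 1 h 21 min = 2 h 45 min.

2 h 45 min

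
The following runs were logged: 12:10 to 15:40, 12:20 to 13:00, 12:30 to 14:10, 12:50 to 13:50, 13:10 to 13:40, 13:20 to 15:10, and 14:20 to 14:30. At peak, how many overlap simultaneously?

5

Sweep endpoints in order; track running count of active intervals.
Peak of 5 reached at 13:20.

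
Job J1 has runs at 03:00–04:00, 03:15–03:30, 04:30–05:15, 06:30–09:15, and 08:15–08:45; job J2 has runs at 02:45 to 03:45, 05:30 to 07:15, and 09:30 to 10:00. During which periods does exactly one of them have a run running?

A, merged: 03:00–04:00, 04:30–05:15, 06:30–09:15.
Only in the first: 03:45–04:00, 04:30–05:15, 07:15–09:15.
Only in the second: 02:45–03:00, 05:30–06:30, 09:30–10:00.
Together these are the periods covered by exactly one.

02:45–03:00, 03:45–04:00, 04:30–05:15, 05:30–06:30, 07:15–09:15, 09:30–10:00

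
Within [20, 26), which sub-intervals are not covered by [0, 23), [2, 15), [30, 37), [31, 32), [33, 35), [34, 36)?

Covered (merged): [0, 23), [30, 37).
Uncovered inside [20, 26): [23, 26).

[23, 26)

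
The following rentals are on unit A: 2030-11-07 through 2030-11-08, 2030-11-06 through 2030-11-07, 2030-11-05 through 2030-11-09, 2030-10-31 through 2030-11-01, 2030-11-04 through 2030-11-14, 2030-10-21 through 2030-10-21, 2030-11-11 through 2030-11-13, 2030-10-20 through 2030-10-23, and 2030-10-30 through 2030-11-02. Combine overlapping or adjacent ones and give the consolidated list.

Sort by start: 2030-10-20 through 2030-10-23, 2030-10-21 through 2030-10-21, 2030-10-30 through 2030-11-02, 2030-10-31 through 2030-11-01, 2030-11-04 through 2030-11-14, 2030-11-05 through 2030-11-09, 2030-11-06 through 2030-11-07, 2030-11-07 through 2030-11-08, 2030-11-11 through 2030-11-13.
2030-10-21 through 2030-10-21 overlaps/touches 2030-10-20 through 2030-10-23 → extend to 2030-10-20 through 2030-10-23.
2030-10-30 through 2030-11-02 is disjoint → start new block.
2030-10-31 through 2030-11-01 overlaps/touches 2030-10-30 through 2030-11-02 → extend to 2030-10-30 through 2030-11-02.
2030-11-04 through 2030-11-14 is disjoint → start new block.
2030-11-05 through 2030-11-09 overlaps/touches 2030-11-04 through 2030-11-14 → extend to 2030-11-04 through 2030-11-14.
2030-11-06 through 2030-11-07 overlaps/touches 2030-11-04 through 2030-11-14 → extend to 2030-11-04 through 2030-11-14.
2030-11-07 through 2030-11-08 overlaps/touches 2030-11-04 through 2030-11-14 → extend to 2030-11-04 through 2030-11-14.
2030-11-11 through 2030-11-13 overlaps/touches 2030-11-04 through 2030-11-14 → extend to 2030-11-04 through 2030-11-14.

2030-10-20 through 2030-10-23, 2030-10-30 through 2030-11-02, 2030-11-04 through 2030-11-14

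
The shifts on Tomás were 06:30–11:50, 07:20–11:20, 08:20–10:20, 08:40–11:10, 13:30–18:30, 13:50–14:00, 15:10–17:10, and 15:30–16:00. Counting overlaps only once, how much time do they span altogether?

10 h 20 min

Merged: 06:30–11:50, 13:30–18:30.
Lengths: 5 h 20 min + 5 h = 10 h 20 min.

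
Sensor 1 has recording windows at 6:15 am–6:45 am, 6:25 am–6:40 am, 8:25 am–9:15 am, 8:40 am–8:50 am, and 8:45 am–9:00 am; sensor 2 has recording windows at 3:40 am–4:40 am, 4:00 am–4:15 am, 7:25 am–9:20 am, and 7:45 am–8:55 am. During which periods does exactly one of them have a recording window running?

3:40 am–4:40 am, 6:15 am–6:45 am, 7:25 am–8:25 am, 9:15 am–9:20 am

Merge the first list: 6:15 am–6:45 am, 8:25 am–9:15 am.
Merge the second list: 3:40 am–4:40 am, 7:25 am–9:20 am.
A \ B = 6:15 am–6:45 am.
B \ A = 3:40 am–4:40 am, 7:25 am–8:25 am, 9:15 am–9:20 am.
Union of the two gives the symmetric difference.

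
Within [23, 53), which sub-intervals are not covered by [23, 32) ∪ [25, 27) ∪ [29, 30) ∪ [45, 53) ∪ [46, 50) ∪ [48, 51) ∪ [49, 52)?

The merged coverage is [23, 32), [45, 53).
Complement within [23, 53): [32, 45).

[32, 45)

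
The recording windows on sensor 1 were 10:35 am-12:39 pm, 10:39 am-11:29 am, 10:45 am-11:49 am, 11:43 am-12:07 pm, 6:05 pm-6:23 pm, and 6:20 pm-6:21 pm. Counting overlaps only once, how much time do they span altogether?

2 h 22 min

Merged: 10:35 am–12:39 pm, 6:05 pm–6:23 pm.
Lengths: 2 h 4 min + 18 min = 2 h 22 min.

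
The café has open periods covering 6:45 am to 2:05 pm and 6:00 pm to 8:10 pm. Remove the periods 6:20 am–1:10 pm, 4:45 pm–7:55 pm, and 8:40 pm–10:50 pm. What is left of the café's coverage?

1:10 pm-2:05 pm, 7:55 pm-8:10 pm

6:45 am-2:05 pm with B removed leaves 1:10 pm-2:05 pm.
6:00 pm-8:10 pm with B removed leaves 7:55 pm-8:10 pm.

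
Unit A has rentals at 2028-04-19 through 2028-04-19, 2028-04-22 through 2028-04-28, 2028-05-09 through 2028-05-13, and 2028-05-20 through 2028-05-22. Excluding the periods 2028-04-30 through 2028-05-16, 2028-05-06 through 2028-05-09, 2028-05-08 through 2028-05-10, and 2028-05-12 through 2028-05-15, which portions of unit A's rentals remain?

2028-04-19 through 2028-04-19, 2028-04-22 through 2028-04-28, 2028-05-20 through 2028-05-22

Merge the second list: 2028-04-30 through 2028-05-16.
2028-04-19 through 2028-04-19 is untouched.
2028-04-22 through 2028-04-28 is untouched.
2028-05-09 through 2028-05-13 lies entirely inside B → drops out.
2028-05-20 through 2028-05-22 is untouched.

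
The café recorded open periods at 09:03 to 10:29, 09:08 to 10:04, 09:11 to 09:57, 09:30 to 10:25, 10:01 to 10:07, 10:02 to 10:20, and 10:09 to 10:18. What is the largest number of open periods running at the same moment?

5

Walk the sorted start/end points keeping a running depth.
The depth first hits 5 at 10:02.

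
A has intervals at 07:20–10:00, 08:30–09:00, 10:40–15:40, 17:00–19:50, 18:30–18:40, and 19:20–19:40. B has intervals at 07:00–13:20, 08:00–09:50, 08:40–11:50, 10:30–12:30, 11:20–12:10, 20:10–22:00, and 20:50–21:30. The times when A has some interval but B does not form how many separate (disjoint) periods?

First set merges to 07:20–10:00, 10:40–15:40, 17:00–19:50.
Second set merges to 07:00–13:20, 20:10–22:00.
A \ B = 13:20–15:40, 17:00–19:50.
That is 2 disjoint pieces.

2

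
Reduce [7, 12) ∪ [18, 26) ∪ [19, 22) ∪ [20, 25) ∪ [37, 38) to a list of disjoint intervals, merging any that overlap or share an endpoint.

[18, 26) is disjoint → start new block.
[19, 22) overlaps/touches [18, 26) → extend to [18, 26).
[20, 25) overlaps/touches [18, 26) → extend to [18, 26).
[37, 38) is disjoint → start new block.

[7, 12) ∪ [18, 26) ∪ [37, 38)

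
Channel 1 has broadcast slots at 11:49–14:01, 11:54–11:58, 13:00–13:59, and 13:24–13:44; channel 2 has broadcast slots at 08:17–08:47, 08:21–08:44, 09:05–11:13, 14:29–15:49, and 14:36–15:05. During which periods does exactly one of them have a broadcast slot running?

Merge the first list: 11:49-14:01.
Merge the second list: 08:17-08:47, 09:05-11:13, 14:29-15:49.
A but not B: 11:49-14:01.
B but not A: 08:17-08:47, 09:05-11:13, 14:29-15:49.
Combining gives A △ B.

08:17-08:47, 09:05-11:13, 11:49-14:01, 14:29-15:49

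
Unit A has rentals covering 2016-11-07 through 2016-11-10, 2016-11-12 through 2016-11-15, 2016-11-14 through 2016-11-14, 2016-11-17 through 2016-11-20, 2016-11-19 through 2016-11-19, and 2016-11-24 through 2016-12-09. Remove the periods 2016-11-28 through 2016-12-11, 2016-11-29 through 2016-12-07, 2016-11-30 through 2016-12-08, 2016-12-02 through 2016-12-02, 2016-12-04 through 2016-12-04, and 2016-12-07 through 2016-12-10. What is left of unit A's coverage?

2016-11-07 through 2016-11-10, 2016-11-12 through 2016-11-15, 2016-11-17 through 2016-11-20, 2016-11-24 through 2016-11-27

Merge the first list: 2016-11-07 through 2016-11-10, 2016-11-12 through 2016-11-15, 2016-11-17 through 2016-11-20, 2016-11-24 through 2016-12-09.
Merge the second list: 2016-11-28 through 2016-12-11.
2016-11-07 through 2016-11-10 is untouched.
2016-11-12 through 2016-11-15 is untouched.
2016-11-17 through 2016-11-20 is untouched.
2016-11-24 through 2016-12-09 with B removed leaves 2016-11-24 through 2016-11-27.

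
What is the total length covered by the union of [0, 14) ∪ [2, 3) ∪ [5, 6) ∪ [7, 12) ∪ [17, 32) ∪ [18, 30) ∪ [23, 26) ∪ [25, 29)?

29

Merged: [0, 14), [17, 32).
Lengths: 14 + 15 = 29.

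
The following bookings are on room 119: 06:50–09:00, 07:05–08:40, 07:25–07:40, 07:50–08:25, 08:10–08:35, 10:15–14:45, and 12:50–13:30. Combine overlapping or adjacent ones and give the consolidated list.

07:05–08:40 overlaps/touches 06:50–09:00 → extend to 06:50–09:00.
07:25–07:40 overlaps/touches 06:50–09:00 → extend to 06:50–09:00.
07:50–08:25 overlaps/touches 06:50–09:00 → extend to 06:50–09:00.
08:10–08:35 overlaps/touches 06:50–09:00 → extend to 06:50–09:00.
10:15–14:45 is disjoint → start new block.
12:50–13:30 overlaps/touches 10:15–14:45 → extend to 10:15–14:45.

06:50–09:00, 10:15–14:45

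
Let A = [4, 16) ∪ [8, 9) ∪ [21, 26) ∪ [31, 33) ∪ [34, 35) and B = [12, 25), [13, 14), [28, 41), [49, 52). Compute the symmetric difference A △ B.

[4, 12) ∪ [16, 21) ∪ [25, 26) ∪ [28, 31) ∪ [33, 34) ∪ [35, 41) ∪ [49, 52)

First set merges to [4, 16), [21, 26), [31, 33), [34, 35).
Second set merges to [12, 25), [28, 41), [49, 52).
A \ B = [4, 12), [25, 26).
B \ A = [16, 21), [28, 31), [33, 34), [35, 41), [49, 52).
Union of the two gives the symmetric difference.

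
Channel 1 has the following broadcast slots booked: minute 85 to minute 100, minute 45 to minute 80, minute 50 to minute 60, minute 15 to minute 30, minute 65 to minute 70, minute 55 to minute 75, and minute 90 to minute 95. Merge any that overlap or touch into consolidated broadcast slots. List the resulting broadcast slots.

Sort by start: minute 15 to minute 30, minute 45 to minute 80, minute 50 to minute 60, minute 55 to minute 75, minute 65 to minute 70, minute 85 to minute 100, minute 90 to minute 95.
minute 45 to minute 80 is disjoint → start new block.
minute 50 to minute 60 overlaps/touches minute 45 to minute 80 → extend to minute 45 to minute 80.
minute 55 to minute 75 overlaps/touches minute 45 to minute 80 → extend to minute 45 to minute 80.
minute 65 to minute 70 overlaps/touches minute 45 to minute 80 → extend to minute 45 to minute 80.
minute 85 to minute 100 is disjoint → start new block.
minute 90 to minute 95 overlaps/touches minute 85 to minute 100 → extend to minute 85 to minute 100.

minute 15 to minute 30, minute 45 to minute 80, minute 85 to minute 100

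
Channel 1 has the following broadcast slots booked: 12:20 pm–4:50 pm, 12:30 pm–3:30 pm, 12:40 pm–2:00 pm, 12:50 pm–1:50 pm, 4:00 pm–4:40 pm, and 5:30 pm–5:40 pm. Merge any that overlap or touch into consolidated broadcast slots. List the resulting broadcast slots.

12:30 pm-3:30 pm overlaps/touches 12:20 pm-4:50 pm → extend to 12:20 pm-4:50 pm.
12:40 pm-2:00 pm overlaps/touches 12:20 pm-4:50 pm → extend to 12:20 pm-4:50 pm.
12:50 pm-1:50 pm overlaps/touches 12:20 pm-4:50 pm → extend to 12:20 pm-4:50 pm.
4:00 pm-4:40 pm overlaps/touches 12:20 pm-4:50 pm → extend to 12:20 pm-4:50 pm.
5:30 pm-5:40 pm is disjoint → start new block.

12:20 pm-4:50 pm, 5:30 pm-5:40 pm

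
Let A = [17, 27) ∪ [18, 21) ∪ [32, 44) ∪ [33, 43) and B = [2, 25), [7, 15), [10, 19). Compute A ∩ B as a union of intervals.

[17, 25)

First set merges to [17, 27), [32, 44).
Second set merges to [2, 25).
[17, 27) overlaps B on [17, 25).
[32, 44) falls entirely outside B.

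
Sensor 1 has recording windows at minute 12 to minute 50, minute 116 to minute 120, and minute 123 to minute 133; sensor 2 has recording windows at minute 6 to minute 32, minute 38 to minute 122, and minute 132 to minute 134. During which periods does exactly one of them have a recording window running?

Only in the first: minute 32 to minute 38, minute 123 to minute 132.
Only in the second: minute 6 to minute 12, minute 50 to minute 116, minute 120 to minute 122, minute 133 to minute 134.
Together these are the periods covered by exactly one.

minute 6 to minute 12, minute 32 to minute 38, minute 50 to minute 116, minute 120 to minute 122, minute 123 to minute 132, minute 133 to minute 134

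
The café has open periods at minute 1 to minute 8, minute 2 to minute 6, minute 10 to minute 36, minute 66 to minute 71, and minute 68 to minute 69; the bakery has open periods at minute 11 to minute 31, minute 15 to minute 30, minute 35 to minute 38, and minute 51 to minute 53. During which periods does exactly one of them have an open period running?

minute 1 to minute 8, minute 10 to minute 11, minute 31 to minute 35, minute 36 to minute 38, minute 51 to minute 53, minute 66 to minute 71

Merge the first list: minute 1 to minute 8, minute 10 to minute 36, minute 66 to minute 71.
Merge the second list: minute 11 to minute 31, minute 35 to minute 38, minute 51 to minute 53.
A \ B = minute 1 to minute 8, minute 10 to minute 11, minute 31 to minute 35, minute 66 to minute 71.
B \ A = minute 36 to minute 38, minute 51 to minute 53.
Union of the two gives the symmetric difference.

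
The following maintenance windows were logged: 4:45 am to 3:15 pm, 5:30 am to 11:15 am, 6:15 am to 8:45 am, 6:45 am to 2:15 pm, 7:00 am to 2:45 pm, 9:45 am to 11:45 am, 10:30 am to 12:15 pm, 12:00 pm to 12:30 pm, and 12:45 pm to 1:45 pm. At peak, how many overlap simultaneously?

Walk the sorted start/end points keeping a running depth.
The depth first hits 6 at 10:30 am.

6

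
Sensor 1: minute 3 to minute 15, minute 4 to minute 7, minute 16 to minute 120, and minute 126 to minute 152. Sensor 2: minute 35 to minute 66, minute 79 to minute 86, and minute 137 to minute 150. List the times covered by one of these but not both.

Merge the first list: minute 3 to minute 15, minute 16 to minute 120, minute 126 to minute 152.
Only in the first: minute 3 to minute 15, minute 16 to minute 35, minute 66 to minute 79, minute 86 to minute 120, minute 126 to minute 137, minute 150 to minute 152.
Only in the second: none.
Together these are the periods covered by exactly one.

minute 3 to minute 15, minute 16 to minute 35, minute 66 to minute 79, minute 86 to minute 120, minute 126 to minute 137, minute 150 to minute 152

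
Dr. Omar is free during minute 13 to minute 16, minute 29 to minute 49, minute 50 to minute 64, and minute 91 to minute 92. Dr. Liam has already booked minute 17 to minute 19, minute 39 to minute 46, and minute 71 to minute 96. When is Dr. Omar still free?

minute 13 to minute 16, minute 29 to minute 39, minute 46 to minute 49, minute 50 to minute 64

minute 13 to minute 16: nothing removed.
minute 29 to minute 49 \ B = minute 29 to minute 39, minute 46 to minute 49.
minute 50 to minute 64: nothing removed.
minute 91 to minute 92: entirely removed.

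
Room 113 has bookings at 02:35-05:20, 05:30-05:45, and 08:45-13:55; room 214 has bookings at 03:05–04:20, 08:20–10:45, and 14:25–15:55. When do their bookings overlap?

02:35-05:20 overlaps B on 03:05-04:20.
05:30-05:45 falls entirely outside B.
08:45-13:55 overlaps B on 08:45-10:45.

03:05-04:20, 08:45-10:45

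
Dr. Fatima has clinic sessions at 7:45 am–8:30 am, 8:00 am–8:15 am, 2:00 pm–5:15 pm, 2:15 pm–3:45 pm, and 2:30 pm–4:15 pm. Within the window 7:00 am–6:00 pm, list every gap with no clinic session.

Covered (merged): 7:45 am–8:30 am, 2:00 pm–5:15 pm.
Uncovered inside 7:00 am–6:00 pm: 7:00 am–7:45 am, 8:30 am–2:00 pm, 5:15 pm–6:00 pm.

7:00 am–7:45 am, 8:30 am–2:00 pm, 5:15 pm–6:00 pm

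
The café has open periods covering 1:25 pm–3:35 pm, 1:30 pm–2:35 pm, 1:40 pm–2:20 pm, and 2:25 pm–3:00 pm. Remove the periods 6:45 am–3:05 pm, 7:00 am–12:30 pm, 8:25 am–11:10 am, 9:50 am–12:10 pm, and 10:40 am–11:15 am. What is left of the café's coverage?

3:05 pm–3:35 pm

First set merges to 1:25 pm–3:35 pm.
Second set merges to 6:45 am–3:05 pm.
1:25 pm–3:35 pm \ B = 3:05 pm–3:35 pm.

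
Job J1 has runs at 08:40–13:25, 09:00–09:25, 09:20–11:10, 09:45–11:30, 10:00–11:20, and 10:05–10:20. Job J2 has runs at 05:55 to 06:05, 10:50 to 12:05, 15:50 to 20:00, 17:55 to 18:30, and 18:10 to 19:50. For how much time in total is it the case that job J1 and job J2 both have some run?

A, merged: 08:40-13:25.
B, merged: 05:55-06:05, 10:50-12:05, 15:50-20:00.
A ∩ B = 10:50-12:05.
Total: 1 h 15 min.

1 h 15 min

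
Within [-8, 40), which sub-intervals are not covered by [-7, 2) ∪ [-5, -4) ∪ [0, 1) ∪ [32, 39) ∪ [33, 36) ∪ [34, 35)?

After merging, the occupied span is [-7, 2), [32, 39).
Uncovered inside [-8, 40): [-8, -7), [2, 32), [39, 40).

[-8, -7) ∪ [2, 32) ∪ [39, 40)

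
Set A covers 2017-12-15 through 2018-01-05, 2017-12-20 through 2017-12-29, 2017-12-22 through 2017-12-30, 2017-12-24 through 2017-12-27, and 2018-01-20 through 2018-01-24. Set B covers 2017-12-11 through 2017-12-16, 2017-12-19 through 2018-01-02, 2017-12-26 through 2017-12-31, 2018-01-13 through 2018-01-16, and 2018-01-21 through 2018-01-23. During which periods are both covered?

2017-12-15 through 2017-12-16, 2017-12-19 through 2018-01-02, 2018-01-21 through 2018-01-23

Merge the first list: 2017-12-15 through 2018-01-05, 2018-01-20 through 2018-01-24.
Merge the second list: 2017-12-11 through 2017-12-16, 2017-12-19 through 2018-01-02, 2018-01-13 through 2018-01-16, 2018-01-21 through 2018-01-23.
2017-12-15 through 2018-01-05 meets the second set on 2017-12-15 through 2017-12-16, 2017-12-19 through 2018-01-02.
2018-01-20 through 2018-01-24 meets the second set on 2018-01-21 through 2018-01-23.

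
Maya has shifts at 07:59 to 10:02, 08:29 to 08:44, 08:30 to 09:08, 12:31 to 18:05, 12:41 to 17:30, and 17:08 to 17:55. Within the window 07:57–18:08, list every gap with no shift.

After merging, the occupied span is 07:59–10:02, 12:31–18:05.
Gaps within 07:57–18:08: 07:57–07:59, 10:02–12:31, 18:05–18:08.

07:57–07:59, 10:02–12:31, 18:05–18:08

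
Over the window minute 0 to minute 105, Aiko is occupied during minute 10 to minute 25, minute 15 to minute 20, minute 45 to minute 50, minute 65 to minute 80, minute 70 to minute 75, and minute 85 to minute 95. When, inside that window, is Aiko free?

After merging, the occupied span is minute 10 to minute 25, minute 45 to minute 50, minute 65 to minute 80, minute 85 to minute 95.
Complement within minute 0 to minute 105: minute 0 to minute 10, minute 25 to minute 45, minute 50 to minute 65, minute 80 to minute 85, minute 95 to minute 105.

minute 0 to minute 10, minute 25 to minute 45, minute 50 to minute 65, minute 80 to minute 85, minute 95 to minute 105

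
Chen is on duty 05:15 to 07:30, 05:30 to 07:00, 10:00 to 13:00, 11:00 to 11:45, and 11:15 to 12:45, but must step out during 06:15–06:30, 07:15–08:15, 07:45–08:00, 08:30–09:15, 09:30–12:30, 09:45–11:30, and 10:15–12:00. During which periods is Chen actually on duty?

Merge the first list: 05:15–07:30, 10:00–13:00.
Merge the second list: 06:15–06:30, 07:15–08:15, 08:30–09:15, 09:30–12:30.
05:15–07:30 with B removed leaves 05:15–06:15, 06:30–07:15.
10:00–13:00 with B removed leaves 12:30–13:00.

05:15–06:15, 06:30–07:15, 12:30–13:00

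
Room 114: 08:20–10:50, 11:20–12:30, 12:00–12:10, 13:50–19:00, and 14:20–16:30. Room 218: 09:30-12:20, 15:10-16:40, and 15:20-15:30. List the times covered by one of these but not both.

Merge the first list: 08:20–10:50, 11:20–12:30, 13:50–19:00.
Merge the second list: 09:30–12:20, 15:10–16:40.
A \ B = 08:20–09:30, 12:20–12:30, 13:50–15:10, 16:40–19:00.
B \ A = 10:50–11:20.
Union of the two gives the symmetric difference.

08:20–09:30, 10:50–11:20, 12:20–12:30, 13:50–15:10, 16:40–19:00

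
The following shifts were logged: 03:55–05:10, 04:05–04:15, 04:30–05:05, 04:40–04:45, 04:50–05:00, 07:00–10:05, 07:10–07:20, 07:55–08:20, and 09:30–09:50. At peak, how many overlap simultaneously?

Walk the sorted start/end points keeping a running depth.
The depth first hits 3 at 04:40.

3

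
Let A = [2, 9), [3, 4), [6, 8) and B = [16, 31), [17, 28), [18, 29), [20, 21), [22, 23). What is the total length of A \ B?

7

First set merges to [2, 9).
Second set merges to [16, 31).
A \ B = [2, 9).
Total: 7.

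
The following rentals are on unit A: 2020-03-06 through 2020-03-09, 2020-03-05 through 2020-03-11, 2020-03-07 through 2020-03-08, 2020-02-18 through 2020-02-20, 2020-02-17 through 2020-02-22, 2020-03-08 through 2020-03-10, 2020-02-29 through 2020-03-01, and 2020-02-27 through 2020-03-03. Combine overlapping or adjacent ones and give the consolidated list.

Sort by start: 2020-02-17 through 2020-02-22, 2020-02-18 through 2020-02-20, 2020-02-27 through 2020-03-03, 2020-02-29 through 2020-03-01, 2020-03-05 through 2020-03-11, 2020-03-06 through 2020-03-09, 2020-03-07 through 2020-03-08, 2020-03-08 through 2020-03-10.
2020-02-18 through 2020-02-20 overlaps/touches 2020-02-17 through 2020-02-22 → extend to 2020-02-17 through 2020-02-22.
2020-02-27 through 2020-03-03 is disjoint → start new block.
2020-02-29 through 2020-03-01 overlaps/touches 2020-02-27 through 2020-03-03 → extend to 2020-02-27 through 2020-03-03.
2020-03-05 through 2020-03-11 is disjoint → start new block.
2020-03-06 through 2020-03-09 overlaps/touches 2020-03-05 through 2020-03-11 → extend to 2020-03-05 through 2020-03-11.
2020-03-07 through 2020-03-08 overlaps/touches 2020-03-05 through 2020-03-11 → extend to 2020-03-05 through 2020-03-11.
2020-03-08 through 2020-03-10 overlaps/touches 2020-03-05 through 2020-03-11 → extend to 2020-03-05 through 2020-03-11.

2020-02-17 through 2020-02-22, 2020-02-27 through 2020-03-03, 2020-03-05 through 2020-03-11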